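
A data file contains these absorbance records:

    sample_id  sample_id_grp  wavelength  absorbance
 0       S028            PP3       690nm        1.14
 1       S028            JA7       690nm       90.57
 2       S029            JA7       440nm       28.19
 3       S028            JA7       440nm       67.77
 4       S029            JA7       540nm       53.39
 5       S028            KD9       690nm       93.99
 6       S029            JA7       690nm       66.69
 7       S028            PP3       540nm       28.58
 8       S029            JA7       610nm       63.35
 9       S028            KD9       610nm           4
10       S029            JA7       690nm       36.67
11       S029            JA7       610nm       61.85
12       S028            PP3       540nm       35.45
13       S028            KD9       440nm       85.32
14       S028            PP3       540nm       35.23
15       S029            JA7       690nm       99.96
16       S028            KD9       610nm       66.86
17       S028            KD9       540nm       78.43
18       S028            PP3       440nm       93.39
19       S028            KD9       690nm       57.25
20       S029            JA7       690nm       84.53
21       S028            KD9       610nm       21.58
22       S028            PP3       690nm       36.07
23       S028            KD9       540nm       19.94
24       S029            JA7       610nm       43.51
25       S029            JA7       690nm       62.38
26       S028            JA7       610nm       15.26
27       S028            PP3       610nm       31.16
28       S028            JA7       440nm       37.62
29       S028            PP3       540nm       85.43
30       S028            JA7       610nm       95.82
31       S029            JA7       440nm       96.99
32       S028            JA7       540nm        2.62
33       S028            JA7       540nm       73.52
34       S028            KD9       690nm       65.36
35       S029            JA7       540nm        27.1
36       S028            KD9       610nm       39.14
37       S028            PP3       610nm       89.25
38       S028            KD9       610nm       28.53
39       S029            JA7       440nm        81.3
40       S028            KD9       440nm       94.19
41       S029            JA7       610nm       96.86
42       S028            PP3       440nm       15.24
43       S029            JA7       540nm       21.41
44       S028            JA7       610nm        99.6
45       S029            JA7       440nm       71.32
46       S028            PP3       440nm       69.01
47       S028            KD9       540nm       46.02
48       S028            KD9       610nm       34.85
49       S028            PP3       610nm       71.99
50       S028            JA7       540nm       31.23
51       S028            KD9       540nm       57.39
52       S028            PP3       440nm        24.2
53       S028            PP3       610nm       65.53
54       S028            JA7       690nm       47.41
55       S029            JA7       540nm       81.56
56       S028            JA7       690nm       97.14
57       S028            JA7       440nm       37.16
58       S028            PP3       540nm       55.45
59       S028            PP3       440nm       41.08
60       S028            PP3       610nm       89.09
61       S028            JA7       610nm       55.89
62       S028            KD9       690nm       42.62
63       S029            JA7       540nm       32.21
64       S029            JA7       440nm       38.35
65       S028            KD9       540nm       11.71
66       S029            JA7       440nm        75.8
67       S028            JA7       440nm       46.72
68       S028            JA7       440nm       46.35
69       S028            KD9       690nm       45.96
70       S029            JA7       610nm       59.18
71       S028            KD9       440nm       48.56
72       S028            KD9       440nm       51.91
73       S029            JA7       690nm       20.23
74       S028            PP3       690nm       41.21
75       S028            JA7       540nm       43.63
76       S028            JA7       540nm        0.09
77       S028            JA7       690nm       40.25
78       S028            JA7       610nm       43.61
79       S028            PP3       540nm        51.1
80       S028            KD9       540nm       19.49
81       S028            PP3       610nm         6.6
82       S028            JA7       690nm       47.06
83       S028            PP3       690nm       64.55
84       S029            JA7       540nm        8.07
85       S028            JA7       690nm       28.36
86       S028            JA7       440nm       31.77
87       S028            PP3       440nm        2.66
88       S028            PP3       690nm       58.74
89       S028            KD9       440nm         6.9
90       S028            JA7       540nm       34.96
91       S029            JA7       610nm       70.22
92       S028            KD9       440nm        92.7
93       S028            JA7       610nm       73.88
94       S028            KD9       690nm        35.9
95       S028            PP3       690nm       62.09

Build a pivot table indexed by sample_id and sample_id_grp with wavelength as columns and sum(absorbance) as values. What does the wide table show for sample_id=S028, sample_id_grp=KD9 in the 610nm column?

194.96

Rows with sample_id=S028, sample_id_grp=KD9 and wavelength=610nm: absorbance values are 4, 66.86, 21.58, 39.14, 28.53, 34.85.
4 + 66.86 + 21.58 + 39.14 + 28.53 + 34.85 = 194.96.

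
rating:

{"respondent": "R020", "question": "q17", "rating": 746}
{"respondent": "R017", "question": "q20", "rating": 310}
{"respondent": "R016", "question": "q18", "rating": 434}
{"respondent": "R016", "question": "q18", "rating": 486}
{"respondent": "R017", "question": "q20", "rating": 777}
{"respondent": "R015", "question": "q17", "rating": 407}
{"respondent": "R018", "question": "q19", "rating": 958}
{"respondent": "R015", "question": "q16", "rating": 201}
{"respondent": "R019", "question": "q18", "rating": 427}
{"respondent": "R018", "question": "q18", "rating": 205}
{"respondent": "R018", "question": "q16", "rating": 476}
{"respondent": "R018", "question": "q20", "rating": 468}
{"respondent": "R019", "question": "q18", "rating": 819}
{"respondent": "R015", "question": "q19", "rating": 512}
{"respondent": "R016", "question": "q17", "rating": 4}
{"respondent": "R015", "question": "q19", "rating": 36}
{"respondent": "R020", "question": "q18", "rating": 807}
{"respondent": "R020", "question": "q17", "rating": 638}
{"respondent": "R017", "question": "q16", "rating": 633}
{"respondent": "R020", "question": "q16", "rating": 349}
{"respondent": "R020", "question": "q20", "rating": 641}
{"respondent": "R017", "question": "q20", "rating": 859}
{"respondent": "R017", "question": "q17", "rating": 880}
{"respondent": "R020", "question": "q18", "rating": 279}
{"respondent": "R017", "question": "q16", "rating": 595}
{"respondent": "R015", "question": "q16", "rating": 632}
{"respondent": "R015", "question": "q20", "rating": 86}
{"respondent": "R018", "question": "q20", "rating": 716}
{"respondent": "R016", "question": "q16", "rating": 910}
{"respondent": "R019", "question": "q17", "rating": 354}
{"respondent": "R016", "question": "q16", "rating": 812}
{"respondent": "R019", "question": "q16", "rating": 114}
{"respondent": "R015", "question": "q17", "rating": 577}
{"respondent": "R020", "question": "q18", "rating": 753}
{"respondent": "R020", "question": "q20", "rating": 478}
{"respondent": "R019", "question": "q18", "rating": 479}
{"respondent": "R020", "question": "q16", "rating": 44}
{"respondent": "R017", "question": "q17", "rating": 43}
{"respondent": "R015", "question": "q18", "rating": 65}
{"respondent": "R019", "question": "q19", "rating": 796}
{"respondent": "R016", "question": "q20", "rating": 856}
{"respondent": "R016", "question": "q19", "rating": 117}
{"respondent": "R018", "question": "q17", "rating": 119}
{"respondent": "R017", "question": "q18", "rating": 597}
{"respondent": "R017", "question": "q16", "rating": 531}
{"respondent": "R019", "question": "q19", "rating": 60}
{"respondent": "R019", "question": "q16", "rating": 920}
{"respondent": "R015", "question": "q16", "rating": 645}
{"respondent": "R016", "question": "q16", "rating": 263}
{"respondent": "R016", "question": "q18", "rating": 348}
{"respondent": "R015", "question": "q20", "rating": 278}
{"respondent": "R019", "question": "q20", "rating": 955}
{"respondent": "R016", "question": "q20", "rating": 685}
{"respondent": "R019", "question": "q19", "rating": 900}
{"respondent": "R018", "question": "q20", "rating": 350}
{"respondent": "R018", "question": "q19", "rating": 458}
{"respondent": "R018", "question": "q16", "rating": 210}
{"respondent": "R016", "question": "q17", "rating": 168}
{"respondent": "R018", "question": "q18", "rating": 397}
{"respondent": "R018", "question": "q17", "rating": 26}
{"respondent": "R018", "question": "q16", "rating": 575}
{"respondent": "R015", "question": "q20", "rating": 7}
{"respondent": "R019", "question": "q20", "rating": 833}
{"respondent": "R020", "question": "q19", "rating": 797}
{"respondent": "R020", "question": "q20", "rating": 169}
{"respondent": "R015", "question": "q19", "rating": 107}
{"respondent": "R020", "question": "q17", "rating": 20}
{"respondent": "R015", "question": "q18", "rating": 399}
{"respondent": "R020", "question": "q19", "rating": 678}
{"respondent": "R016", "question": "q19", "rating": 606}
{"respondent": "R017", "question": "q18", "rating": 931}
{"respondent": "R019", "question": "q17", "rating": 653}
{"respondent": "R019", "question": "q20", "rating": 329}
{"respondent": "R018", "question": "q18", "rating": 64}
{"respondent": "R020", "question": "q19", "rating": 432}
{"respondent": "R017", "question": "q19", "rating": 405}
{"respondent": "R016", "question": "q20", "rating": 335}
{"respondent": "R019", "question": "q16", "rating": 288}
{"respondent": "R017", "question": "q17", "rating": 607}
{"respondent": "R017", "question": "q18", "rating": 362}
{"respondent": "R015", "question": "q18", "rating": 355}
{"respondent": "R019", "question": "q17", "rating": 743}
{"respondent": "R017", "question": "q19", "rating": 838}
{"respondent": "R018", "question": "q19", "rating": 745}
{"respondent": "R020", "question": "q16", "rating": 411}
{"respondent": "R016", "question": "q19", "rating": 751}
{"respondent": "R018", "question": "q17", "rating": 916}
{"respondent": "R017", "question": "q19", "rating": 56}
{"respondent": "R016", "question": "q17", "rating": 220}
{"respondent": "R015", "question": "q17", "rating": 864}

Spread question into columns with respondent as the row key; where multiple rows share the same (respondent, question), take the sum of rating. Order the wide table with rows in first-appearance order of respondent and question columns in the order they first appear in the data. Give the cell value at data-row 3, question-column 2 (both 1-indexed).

With rows in first-appearance order of respondent, row 3 is respondent=R016. question columns in first-appearance order: q17, q20, q18, q19, q16; column 2 is q20.
Long rows with respondent=R016, question=q20: 856 + 685 + 335 = 1876.

1876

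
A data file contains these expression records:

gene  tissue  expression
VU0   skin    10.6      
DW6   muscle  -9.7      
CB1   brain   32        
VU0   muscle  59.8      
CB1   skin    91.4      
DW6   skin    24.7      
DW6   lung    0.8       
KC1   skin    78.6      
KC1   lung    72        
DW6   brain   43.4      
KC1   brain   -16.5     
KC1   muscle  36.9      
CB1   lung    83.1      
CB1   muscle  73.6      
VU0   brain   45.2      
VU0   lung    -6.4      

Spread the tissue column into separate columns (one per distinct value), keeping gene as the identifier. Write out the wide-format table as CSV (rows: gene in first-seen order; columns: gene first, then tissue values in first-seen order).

gene,skin,muscle,brain,lung
VU0,10.6,59.8,45.2,-6.4
DW6,24.7,-9.7,43.4,0.8
CB1,91.4,73.6,32,83.1
KC1,78.6,36.9,-16.5,72

Columns: gene plus the 4 distinct tissue values (skin, muscle, brain, lung).
For example, row VU0 column skin takes expression=10.6 from the long row (VU0, skin).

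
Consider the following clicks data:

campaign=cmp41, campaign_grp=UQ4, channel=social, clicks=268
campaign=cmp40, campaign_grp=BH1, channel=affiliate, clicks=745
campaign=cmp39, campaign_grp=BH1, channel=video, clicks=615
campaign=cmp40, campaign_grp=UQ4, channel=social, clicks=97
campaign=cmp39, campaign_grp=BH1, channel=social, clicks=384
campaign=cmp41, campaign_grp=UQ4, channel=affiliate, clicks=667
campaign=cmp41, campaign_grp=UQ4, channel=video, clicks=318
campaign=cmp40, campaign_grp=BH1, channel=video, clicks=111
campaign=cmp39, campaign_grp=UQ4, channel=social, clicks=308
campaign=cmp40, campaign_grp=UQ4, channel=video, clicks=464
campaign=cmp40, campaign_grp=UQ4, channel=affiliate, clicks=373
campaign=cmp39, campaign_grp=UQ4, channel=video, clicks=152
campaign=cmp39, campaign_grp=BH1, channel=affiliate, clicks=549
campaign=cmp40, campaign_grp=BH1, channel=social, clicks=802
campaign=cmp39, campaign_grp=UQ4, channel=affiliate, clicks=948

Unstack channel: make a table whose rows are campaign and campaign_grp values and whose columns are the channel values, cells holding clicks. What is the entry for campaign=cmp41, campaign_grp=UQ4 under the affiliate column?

Wide layout: rows indexed by campaign and campaign_grp, columns are the 3 distinct channel values (social, affiliate, video).
Cell (campaign=cmp41, campaign_grp=UQ4, channel=affiliate) draws from the long row where campaign=cmp41, campaign_grp=UQ4 and channel=affiliate, which has clicks=667.

667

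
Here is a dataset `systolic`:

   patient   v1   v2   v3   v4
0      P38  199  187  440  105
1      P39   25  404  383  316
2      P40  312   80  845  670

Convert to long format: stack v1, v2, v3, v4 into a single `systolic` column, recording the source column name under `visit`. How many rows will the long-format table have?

12

3 patient values × 4 melted columns = 12 rows.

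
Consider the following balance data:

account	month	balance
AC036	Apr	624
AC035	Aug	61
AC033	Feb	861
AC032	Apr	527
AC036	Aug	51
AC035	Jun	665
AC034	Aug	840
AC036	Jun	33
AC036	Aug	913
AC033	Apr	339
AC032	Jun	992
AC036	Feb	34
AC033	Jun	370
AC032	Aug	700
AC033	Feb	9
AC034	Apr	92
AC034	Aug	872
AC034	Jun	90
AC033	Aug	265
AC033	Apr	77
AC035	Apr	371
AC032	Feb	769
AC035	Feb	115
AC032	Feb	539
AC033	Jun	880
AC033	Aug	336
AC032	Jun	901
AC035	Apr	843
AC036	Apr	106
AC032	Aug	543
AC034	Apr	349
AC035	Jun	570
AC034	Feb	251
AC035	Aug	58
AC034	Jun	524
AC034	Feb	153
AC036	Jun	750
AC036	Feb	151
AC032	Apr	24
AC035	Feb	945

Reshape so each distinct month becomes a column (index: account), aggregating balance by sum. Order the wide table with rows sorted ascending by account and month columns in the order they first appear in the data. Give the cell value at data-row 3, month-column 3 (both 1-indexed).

404

With rows sorted ascending by account, row 3 is account=AC034. month columns in first-appearance order: Apr, Aug, Feb, Jun; column 3 is Feb.
Long rows with account=AC034, month=Feb: 251 + 153 = 404.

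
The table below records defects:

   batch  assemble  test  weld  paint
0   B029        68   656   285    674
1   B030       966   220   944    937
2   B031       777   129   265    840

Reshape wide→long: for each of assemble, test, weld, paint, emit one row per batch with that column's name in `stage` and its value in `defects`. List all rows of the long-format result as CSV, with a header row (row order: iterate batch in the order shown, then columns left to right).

batch,stage,defects
B029,assemble,68
B029,test,656
B029,weld,285
B029,paint,674
B030,assemble,966
B030,test,220
B030,weld,944
B030,paint,937
B031,assemble,777
B031,test,129
B031,weld,265
B031,paint,840

Each (batch, column) pair becomes one row: 3 × 4 = 12 rows.
For example, (B029, assemble) → defects=68.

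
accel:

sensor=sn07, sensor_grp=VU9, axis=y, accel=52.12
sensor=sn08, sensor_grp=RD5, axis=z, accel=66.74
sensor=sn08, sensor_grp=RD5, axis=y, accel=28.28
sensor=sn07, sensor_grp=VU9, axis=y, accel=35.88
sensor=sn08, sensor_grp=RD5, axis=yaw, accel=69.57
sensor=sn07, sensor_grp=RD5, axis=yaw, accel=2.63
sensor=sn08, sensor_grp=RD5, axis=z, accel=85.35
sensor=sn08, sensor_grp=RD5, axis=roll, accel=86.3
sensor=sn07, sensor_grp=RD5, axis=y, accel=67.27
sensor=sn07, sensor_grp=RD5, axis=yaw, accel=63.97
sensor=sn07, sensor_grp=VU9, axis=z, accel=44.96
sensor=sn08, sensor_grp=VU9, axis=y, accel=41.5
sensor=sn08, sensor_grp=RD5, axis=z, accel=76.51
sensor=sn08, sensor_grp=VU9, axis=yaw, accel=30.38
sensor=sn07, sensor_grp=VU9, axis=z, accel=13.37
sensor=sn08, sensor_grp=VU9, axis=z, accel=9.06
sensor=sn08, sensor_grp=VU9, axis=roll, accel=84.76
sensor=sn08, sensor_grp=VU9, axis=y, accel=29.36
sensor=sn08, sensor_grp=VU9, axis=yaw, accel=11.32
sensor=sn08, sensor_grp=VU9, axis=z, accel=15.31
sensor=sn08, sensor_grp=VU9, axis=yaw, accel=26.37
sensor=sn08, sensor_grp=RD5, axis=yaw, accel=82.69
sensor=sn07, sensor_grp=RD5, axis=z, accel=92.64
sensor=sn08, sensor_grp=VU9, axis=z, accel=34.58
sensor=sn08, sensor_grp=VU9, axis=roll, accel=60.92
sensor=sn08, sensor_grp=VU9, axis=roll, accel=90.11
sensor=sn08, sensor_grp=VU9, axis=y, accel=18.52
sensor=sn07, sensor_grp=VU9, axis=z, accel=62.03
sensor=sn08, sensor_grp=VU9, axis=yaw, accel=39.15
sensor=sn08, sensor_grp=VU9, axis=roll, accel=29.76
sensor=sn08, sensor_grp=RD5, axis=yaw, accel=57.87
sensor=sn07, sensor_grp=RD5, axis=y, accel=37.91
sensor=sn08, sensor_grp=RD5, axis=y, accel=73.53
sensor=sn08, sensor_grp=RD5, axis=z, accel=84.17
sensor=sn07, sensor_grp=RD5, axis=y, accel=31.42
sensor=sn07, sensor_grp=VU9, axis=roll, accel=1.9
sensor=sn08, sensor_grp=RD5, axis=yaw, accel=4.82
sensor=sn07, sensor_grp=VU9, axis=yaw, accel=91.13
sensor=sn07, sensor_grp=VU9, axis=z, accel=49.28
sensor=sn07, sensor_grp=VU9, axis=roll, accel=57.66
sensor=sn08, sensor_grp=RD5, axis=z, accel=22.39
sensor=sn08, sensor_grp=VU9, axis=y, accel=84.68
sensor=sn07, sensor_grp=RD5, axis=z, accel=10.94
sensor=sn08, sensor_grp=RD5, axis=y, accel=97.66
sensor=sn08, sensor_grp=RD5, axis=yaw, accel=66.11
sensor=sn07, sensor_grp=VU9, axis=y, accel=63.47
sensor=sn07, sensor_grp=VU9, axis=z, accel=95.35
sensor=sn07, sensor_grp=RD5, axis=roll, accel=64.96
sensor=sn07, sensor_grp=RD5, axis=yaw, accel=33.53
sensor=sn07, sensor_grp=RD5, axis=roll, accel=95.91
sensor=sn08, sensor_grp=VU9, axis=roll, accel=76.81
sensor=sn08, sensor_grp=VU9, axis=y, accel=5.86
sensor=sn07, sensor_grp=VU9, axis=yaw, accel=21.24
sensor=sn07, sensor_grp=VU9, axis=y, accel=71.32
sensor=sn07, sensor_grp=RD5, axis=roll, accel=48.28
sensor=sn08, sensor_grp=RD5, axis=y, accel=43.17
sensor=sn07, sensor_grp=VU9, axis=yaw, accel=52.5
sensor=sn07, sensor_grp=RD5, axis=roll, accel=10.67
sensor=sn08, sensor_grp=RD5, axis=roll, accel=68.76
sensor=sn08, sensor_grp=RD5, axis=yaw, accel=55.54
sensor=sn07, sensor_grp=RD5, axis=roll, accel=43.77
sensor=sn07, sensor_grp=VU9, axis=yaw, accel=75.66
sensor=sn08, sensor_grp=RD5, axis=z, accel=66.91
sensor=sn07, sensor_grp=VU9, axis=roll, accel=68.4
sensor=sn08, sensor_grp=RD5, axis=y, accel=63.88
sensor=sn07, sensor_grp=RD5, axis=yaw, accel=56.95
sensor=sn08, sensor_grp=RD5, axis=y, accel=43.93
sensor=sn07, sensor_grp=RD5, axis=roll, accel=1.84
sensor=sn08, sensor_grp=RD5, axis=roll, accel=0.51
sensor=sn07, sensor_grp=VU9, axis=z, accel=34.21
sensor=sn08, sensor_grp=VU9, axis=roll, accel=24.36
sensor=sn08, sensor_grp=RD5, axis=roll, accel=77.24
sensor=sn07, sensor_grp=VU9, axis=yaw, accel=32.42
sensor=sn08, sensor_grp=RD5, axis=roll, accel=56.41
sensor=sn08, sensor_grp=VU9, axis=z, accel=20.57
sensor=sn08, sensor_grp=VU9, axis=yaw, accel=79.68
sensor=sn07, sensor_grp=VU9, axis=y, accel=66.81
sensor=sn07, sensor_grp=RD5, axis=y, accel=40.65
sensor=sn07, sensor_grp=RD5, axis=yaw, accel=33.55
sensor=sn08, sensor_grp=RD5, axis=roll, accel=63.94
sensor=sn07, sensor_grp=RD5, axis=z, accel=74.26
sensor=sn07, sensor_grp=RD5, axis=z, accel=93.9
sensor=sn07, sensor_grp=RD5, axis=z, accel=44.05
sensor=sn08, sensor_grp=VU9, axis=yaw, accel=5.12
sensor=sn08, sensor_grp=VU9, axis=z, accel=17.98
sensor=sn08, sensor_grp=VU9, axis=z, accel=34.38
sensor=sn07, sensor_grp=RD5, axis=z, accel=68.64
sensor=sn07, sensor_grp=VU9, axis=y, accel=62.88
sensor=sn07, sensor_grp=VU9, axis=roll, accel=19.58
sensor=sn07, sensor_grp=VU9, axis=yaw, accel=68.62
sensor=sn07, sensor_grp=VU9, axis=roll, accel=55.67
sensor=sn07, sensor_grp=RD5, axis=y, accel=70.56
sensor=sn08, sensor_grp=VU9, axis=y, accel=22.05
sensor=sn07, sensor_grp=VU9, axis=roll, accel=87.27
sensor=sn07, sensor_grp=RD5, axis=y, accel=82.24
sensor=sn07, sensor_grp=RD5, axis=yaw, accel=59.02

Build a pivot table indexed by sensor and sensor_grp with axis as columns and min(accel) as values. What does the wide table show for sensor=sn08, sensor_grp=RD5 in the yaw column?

4.82

Rows with sensor=sn08, sensor_grp=RD5 and axis=yaw: accel values are 69.57, 82.69, 57.87, 4.82, 66.11, 55.54.
min(69.57, 82.69, 57.87, 4.82, 66.11, 55.54) = 4.82.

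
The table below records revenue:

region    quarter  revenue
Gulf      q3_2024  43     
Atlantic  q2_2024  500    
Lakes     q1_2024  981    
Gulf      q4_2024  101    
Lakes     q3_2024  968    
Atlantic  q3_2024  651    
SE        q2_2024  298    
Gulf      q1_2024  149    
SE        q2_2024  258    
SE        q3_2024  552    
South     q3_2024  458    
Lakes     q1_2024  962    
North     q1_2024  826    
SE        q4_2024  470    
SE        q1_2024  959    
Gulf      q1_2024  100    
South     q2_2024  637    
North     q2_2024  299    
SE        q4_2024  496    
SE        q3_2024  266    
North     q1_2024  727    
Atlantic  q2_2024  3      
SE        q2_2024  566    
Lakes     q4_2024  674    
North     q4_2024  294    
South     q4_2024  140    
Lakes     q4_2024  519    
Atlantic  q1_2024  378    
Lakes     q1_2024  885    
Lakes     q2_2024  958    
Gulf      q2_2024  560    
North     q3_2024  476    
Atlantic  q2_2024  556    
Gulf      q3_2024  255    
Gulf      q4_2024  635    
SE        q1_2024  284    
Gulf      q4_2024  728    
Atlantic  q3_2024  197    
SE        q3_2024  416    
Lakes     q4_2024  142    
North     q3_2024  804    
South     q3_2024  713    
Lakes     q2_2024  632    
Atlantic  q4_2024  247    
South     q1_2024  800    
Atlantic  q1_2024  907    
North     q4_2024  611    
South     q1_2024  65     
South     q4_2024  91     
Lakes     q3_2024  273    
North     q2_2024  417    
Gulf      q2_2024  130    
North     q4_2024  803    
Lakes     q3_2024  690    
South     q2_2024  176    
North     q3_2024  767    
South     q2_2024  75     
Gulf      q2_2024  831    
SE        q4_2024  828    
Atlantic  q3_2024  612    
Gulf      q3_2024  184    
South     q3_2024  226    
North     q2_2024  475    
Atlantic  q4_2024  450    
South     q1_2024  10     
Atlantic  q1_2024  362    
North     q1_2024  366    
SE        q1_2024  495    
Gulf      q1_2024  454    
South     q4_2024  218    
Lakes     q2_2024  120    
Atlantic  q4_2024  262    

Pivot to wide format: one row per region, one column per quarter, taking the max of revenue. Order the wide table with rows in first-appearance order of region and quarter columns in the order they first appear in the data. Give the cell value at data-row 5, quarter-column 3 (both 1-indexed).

With rows in first-appearance order of region, row 5 is region=South. quarter columns in first-appearance order: q3_2024, q2_2024, q1_2024, q4_2024; column 3 is q1_2024.
Long rows with region=South, quarter=q1_2024: max(800, 65, 10) = 800.

800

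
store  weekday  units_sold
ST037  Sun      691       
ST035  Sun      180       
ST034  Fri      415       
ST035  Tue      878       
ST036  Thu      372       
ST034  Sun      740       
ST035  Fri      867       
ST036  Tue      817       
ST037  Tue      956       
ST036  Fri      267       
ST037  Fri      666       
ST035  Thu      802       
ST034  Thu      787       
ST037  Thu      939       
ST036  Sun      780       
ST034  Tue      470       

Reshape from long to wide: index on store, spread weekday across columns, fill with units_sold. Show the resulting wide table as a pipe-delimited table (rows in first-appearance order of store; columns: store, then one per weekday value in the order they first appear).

| store | Sun | Fri | Tue | Thu |
| ST037 | 691 | 666 | 956 | 939 |
| ST035 | 180 | 867 | 878 | 802 |
| ST034 | 740 | 415 | 470 | 787 |
| ST036 | 780 | 267 | 817 | 372 |

Columns: store plus the 4 distinct weekday values (Sun, Fri, Tue, Thu).
For example, row ST037 column Sun takes units_sold=691 from the long row (ST037, Sun).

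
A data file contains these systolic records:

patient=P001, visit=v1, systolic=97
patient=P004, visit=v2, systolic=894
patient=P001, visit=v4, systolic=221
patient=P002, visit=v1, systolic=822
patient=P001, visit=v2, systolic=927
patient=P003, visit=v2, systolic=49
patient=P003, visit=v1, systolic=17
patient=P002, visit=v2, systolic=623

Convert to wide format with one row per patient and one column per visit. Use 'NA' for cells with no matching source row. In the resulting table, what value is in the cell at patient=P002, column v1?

822

The long row with patient=P002, visit=v1 has systolic=822.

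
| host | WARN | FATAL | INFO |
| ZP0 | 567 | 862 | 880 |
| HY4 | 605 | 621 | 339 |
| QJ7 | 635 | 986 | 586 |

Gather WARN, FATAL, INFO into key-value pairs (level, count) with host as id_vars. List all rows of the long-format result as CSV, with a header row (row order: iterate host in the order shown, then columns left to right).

Each (host, column) pair becomes one row: 3 × 3 = 9 rows.
For example, (ZP0, WARN) → count=567.

host,level,count
ZP0,WARN,567
ZP0,FATAL,862
ZP0,INFO,880
HY4,WARN,605
HY4,FATAL,621
HY4,INFO,339
QJ7,WARN,635
QJ7,FATAL,986
QJ7,INFO,586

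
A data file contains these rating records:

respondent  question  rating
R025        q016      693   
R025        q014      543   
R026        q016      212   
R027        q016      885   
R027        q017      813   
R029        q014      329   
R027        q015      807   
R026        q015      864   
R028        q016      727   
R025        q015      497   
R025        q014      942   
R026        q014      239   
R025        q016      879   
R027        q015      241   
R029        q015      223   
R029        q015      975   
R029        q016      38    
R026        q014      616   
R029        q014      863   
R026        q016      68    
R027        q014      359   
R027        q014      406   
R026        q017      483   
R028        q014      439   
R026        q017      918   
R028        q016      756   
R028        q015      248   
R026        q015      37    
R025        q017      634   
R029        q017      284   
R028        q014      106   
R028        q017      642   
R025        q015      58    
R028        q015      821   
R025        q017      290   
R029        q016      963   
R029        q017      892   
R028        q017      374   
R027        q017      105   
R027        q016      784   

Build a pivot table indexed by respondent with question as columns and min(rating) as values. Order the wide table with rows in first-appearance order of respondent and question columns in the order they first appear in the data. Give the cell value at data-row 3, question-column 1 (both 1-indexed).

784

With rows in first-appearance order of respondent, row 3 is respondent=R027. question columns in first-appearance order: q016, q014, q017, q015; column 1 is q016.
Long rows with respondent=R027, question=q016: min(885, 784) = 784.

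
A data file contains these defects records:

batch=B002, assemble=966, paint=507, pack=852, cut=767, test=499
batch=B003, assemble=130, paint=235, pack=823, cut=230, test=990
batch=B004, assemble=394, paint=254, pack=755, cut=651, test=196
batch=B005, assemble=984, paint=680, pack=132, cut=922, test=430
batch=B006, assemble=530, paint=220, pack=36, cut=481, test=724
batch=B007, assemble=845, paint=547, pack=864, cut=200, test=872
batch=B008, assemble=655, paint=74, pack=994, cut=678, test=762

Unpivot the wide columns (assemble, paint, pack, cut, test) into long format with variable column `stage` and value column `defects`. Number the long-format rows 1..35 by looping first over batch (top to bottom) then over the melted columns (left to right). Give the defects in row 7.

35 rows total (7 × 5). Row 7: index ⌊(7-1)/5⌋ = 1 into batch → B003; (7-1) mod 5 = 1 into the melted columns → paint.
So row 7 is (B003, paint, 235); defects = 235.

235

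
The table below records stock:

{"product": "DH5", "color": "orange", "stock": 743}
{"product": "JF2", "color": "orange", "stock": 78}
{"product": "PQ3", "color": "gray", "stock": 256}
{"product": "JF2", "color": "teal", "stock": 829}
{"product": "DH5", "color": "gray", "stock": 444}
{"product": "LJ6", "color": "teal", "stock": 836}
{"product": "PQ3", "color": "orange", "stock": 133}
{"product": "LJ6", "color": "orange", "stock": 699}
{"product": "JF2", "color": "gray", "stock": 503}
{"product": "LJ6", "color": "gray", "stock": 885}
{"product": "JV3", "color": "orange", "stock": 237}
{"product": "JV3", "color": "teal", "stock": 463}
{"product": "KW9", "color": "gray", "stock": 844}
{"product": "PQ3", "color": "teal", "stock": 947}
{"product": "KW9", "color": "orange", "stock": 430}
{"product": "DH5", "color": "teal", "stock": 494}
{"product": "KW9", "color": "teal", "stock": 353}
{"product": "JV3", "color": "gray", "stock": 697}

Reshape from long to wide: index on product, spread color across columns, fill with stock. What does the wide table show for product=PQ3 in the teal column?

947

Wide layout: rows indexed by product, columns are the 3 distinct color values (orange, gray, teal).
Cell (product=PQ3, color=teal) draws from the long row where product=PQ3 and color=teal, which has stock=947.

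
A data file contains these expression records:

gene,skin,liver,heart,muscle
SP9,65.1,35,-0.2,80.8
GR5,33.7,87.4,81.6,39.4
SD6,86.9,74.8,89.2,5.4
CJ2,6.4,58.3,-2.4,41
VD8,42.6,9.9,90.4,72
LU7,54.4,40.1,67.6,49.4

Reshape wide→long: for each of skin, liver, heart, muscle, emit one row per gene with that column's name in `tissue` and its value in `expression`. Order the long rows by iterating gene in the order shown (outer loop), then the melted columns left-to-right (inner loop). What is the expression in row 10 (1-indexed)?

74.8

24 rows total (6 × 4). Row 10: index ⌊(10-1)/4⌋ = 2 into gene → SD6; (10-1) mod 4 = 1 into the melted columns → liver.
So row 10 is (SD6, liver, 74.8); expression = 74.8.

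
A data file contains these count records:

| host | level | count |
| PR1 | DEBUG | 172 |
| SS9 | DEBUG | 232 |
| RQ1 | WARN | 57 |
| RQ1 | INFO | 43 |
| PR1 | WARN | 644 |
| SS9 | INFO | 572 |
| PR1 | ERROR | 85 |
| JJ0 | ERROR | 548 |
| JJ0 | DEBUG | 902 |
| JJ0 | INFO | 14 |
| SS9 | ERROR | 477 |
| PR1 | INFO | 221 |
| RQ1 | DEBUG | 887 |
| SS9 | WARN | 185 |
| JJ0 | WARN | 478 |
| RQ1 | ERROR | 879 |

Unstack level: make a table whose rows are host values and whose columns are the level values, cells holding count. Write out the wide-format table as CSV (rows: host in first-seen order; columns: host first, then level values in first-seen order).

Columns: host plus the 4 distinct level values (DEBUG, WARN, INFO, ERROR).
For example, row PR1 column DEBUG takes count=172 from the long row (PR1, DEBUG).

host,DEBUG,WARN,INFO,ERROR
PR1,172,644,221,85
SS9,232,185,572,477
RQ1,887,57,43,879
JJ0,902,478,14,548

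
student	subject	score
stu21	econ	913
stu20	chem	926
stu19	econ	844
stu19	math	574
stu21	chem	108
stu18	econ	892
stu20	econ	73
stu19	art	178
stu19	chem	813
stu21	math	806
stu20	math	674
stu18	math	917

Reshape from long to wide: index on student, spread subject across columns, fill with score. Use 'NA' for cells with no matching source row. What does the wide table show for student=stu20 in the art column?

No long-format row has student=stu20 and subject=art, so the cell is NA.

NA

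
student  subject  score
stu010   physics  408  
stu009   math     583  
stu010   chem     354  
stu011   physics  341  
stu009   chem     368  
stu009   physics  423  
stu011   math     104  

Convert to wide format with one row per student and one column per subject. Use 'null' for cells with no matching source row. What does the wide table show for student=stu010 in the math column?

null

No long-format row has student=stu010 and subject=math, so the cell is null.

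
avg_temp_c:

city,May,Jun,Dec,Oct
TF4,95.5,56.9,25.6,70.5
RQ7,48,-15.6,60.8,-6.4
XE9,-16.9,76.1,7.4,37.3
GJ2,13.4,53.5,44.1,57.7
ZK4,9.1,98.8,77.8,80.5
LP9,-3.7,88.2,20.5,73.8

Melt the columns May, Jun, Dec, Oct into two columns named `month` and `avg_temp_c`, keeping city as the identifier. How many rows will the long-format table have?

6 city values × 4 melted columns = 24 rows.

24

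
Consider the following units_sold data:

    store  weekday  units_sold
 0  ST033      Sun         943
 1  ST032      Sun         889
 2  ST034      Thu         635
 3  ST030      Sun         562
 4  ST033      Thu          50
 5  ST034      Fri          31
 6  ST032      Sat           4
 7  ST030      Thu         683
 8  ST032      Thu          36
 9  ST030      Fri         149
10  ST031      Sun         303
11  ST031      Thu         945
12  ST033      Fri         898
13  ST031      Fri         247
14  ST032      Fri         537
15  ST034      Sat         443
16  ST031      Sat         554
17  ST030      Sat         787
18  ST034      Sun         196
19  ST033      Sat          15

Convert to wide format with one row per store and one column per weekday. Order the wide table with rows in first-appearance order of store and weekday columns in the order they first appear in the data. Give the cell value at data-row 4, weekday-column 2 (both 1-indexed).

683

With rows in first-appearance order of store, row 4 is store=ST030. weekday columns in first-appearance order: Sun, Thu, Fri, Sat; column 2 is Thu.
Long rows with store=ST030, weekday=Thu: units_sold = 683.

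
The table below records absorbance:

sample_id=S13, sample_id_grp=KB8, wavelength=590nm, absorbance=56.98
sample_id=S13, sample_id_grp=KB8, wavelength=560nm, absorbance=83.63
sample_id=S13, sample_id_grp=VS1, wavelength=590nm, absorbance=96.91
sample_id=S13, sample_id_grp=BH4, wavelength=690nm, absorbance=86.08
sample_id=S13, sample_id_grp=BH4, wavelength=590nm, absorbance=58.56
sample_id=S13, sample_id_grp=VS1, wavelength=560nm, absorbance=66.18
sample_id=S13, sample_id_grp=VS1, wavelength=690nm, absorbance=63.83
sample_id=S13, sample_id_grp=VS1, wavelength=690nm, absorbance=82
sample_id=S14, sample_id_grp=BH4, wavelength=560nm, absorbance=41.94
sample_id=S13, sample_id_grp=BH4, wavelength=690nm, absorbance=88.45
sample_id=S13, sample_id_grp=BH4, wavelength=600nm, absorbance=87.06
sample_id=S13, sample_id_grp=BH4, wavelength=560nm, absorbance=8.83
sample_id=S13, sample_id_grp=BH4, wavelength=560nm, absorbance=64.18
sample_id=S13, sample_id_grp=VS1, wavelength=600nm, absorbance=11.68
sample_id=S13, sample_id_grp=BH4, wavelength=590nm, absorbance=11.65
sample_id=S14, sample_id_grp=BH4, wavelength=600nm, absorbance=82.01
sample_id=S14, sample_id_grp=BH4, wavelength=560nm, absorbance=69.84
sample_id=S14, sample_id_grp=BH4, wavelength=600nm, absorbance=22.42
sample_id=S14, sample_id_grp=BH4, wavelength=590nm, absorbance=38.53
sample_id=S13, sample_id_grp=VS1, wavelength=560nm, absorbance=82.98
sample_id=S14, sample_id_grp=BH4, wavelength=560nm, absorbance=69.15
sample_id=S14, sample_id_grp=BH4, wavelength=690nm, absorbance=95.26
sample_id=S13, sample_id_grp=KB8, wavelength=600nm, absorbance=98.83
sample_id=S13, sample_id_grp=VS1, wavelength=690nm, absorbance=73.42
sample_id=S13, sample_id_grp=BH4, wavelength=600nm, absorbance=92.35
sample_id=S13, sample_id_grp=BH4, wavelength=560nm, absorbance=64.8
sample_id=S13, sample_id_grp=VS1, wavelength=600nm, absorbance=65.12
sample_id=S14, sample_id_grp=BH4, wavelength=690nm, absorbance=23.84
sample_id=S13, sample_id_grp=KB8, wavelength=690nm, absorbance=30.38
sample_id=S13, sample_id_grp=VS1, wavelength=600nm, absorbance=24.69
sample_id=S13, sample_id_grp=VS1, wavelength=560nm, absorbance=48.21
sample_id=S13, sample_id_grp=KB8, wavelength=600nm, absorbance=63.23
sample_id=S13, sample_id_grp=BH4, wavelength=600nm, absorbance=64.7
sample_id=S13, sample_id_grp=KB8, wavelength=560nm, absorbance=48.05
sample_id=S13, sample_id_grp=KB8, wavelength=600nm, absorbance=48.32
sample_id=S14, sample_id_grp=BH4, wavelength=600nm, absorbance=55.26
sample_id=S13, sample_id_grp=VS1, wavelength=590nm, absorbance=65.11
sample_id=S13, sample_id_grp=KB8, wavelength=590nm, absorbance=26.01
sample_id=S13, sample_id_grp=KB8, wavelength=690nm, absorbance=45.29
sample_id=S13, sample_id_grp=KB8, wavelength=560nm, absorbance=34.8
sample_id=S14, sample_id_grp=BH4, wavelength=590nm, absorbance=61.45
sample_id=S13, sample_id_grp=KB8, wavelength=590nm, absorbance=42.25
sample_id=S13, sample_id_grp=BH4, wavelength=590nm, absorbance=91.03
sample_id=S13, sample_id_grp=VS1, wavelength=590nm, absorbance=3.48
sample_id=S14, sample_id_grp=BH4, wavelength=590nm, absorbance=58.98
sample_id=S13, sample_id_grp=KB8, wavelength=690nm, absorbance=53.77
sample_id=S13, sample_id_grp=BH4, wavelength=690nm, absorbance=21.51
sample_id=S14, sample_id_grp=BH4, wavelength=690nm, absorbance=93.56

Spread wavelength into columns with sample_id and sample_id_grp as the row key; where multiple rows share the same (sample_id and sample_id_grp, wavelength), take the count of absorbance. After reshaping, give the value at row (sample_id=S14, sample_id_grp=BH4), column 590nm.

Rows with sample_id=S14, sample_id_grp=BH4 and wavelength=590nm: absorbance values are 38.53, 61.45, 58.98.
3 rows match — count = 3.

3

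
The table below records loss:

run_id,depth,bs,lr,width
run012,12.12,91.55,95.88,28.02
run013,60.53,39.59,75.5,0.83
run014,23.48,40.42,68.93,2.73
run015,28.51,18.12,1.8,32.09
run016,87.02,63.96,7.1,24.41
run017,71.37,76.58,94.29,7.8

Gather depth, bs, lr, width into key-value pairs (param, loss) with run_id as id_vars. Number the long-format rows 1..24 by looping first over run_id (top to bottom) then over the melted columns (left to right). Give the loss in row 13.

24 rows total (6 × 4). Row 13: index ⌊(13-1)/4⌋ = 3 into run_id → run015; (13-1) mod 4 = 0 into the melted columns → depth.
So row 13 is (run015, depth, 28.51); loss = 28.51.

28.51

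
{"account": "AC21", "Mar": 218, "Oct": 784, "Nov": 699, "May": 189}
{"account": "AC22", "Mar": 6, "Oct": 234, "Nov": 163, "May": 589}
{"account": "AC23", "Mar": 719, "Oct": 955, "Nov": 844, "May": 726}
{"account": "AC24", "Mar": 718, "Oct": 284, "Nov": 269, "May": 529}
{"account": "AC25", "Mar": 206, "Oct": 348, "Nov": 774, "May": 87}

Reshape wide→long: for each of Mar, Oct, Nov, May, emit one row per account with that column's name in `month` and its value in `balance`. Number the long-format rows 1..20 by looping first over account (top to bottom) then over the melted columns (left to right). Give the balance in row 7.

20 rows total (5 × 4). Row 7: index ⌊(7-1)/4⌋ = 1 into account → AC22; (7-1) mod 4 = 2 into the melted columns → Nov.
So row 7 is (AC22, Nov, 163); balance = 163.

163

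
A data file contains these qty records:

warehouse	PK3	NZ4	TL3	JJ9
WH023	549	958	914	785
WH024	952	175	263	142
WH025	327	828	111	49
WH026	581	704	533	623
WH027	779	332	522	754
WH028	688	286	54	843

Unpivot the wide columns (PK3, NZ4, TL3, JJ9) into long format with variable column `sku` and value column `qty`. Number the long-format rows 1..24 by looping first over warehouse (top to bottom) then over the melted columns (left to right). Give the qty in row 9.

327

24 rows total (6 × 4). Row 9: index ⌊(9-1)/4⌋ = 2 into warehouse → WH025; (9-1) mod 4 = 0 into the melted columns → PK3.
So row 9 is (WH025, PK3, 327); qty = 327.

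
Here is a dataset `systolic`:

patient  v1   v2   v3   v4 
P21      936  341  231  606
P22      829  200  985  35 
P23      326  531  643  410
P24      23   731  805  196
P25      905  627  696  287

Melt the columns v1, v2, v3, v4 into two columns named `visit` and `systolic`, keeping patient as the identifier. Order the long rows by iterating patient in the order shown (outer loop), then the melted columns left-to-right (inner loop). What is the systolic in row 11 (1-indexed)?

20 rows total (5 × 4). Row 11: index ⌊(11-1)/4⌋ = 2 into patient → P23; (11-1) mod 4 = 2 into the melted columns → v3.
So row 11 is (P23, v3, 643); systolic = 643.

643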